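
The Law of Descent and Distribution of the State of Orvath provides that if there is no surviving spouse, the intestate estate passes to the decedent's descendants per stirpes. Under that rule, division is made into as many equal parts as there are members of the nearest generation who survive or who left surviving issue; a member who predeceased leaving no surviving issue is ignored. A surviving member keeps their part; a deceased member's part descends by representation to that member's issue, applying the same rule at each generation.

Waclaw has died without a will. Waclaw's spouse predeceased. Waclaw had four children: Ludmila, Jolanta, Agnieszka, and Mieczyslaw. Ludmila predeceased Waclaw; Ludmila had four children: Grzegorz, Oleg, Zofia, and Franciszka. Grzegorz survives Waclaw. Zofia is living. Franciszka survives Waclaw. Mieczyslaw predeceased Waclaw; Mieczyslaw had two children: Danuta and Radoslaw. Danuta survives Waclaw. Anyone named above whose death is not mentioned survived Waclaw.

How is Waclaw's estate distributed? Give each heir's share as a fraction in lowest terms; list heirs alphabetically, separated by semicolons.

There is no surviving spouse, so the entire estate passes to Waclaw's descendants per stirpes.
The estate is divided into 4 equal shares of 1/4 among Ludmila, Jolanta, Agnieszka, Mieczyslaw.
Ludmila predeceased; the 1/4 allotted to Ludmila's branch passes to Ludmila's issue by representation.
The 1/4 is divided into 4 equal shares of 1/16 among Grzegorz, Oleg, Zofia, Franciszka.
Grzegorz is living and takes 1/16.
Oleg is living and takes 1/16.
Zofia is living and takes 1/16.
Franciszka is living and takes 1/16.
Jolanta is living and takes 1/4.
Agnieszka is living and takes 1/4.
Mieczyslaw predeceased; the 1/4 allotted to Mieczyslaw's branch passes to Mieczyslaw's issue by representation.
The 1/4 is divided into 2 equal shares of 1/8 among Danuta, Radoslaw.
Danuta is living and takes 1/8.
Radoslaw is living and takes 1/8.

Agnieszka 1/4; Danuta 1/8; Franciszka 1/16; Grzegorz 1/16; Jolanta 1/4; Oleg 1/16; Radoslaw 1/8; Zofia 1/16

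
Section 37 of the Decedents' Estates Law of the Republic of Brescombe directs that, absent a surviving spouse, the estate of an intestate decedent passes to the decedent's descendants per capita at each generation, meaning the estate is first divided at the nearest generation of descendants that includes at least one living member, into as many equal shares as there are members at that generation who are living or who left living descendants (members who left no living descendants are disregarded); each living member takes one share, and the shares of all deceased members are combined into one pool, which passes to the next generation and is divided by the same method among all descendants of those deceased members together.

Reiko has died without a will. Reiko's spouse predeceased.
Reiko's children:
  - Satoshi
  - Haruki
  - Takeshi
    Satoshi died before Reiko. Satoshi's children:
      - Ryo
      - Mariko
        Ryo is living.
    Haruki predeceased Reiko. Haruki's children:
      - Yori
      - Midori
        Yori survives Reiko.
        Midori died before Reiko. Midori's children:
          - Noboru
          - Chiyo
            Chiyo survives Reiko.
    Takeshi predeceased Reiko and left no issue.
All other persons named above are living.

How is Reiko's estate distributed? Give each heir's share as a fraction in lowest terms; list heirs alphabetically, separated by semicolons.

Chiyo 1/8; Mariko 1/4; Noboru 1/8; Ryo 1/4; Yori 1/4

There is no surviving spouse, so the entire estate passes to Reiko's descendants per capita at each generation.
No one at generation 1 (Satoshi, Haruki) is living; moving to the next generation.
At generation 2 (Ryo, Mariko, Yori, Midori) there are 4 shares of (1)/4 = 1/4 each.
Living: Ryo, Mariko, and Yori — each takes 1/4.
Deceased: Midori. That 1/4 share is carried to generation 3.
At generation 3 (Noboru, Chiyo) there are 2 shares of (1/4)/2 = 1/8 each.
Living: Noboru and Chiyo — each takes 1/8.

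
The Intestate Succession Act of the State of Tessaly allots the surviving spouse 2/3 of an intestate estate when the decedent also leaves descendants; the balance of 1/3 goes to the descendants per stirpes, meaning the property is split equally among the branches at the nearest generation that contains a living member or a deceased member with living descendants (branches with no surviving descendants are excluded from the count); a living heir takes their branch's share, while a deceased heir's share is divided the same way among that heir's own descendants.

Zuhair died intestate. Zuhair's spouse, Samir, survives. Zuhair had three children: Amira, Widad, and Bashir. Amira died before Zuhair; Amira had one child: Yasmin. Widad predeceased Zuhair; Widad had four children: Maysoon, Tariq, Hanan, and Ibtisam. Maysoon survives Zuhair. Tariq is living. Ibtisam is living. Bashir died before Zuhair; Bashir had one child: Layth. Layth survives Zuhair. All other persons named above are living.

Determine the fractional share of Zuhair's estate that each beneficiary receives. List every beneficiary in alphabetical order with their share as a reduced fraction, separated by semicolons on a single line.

Hanan 1/36; Ibtisam 1/36; Layth 1/9; Maysoon 1/36; Samir 2/3; Tariq 1/36; Yasmin 1/9

Samir, as surviving spouse, takes 2/3.
The remaining 1/3 passes to Zuhair's descendants per stirpes.
The 1/3 is divided into 3 equal shares of 1/9 among Amira, Widad, Bashir.
Amira predeceased; the 1/9 allotted to Amira's branch passes to Amira's issue by representation.
Yasmin is the sole taker at this level and receives the full 1/9.
Widad predeceased; the 1/9 allotted to Widad's branch passes to Widad's issue by representation.
The 1/9 is divided into 4 equal shares of 1/36 among Maysoon, Tariq, Hanan, Ibtisam.
Maysoon is living and takes 1/36.
Tariq is living and takes 1/36.
Hanan is living and takes 1/36.
Ibtisam is living and takes 1/36.
Bashir predeceased; the 1/9 allotted to Bashir's branch passes to Bashir's issue by representation.
Layth is the sole taker at this level and receives the full 1/9.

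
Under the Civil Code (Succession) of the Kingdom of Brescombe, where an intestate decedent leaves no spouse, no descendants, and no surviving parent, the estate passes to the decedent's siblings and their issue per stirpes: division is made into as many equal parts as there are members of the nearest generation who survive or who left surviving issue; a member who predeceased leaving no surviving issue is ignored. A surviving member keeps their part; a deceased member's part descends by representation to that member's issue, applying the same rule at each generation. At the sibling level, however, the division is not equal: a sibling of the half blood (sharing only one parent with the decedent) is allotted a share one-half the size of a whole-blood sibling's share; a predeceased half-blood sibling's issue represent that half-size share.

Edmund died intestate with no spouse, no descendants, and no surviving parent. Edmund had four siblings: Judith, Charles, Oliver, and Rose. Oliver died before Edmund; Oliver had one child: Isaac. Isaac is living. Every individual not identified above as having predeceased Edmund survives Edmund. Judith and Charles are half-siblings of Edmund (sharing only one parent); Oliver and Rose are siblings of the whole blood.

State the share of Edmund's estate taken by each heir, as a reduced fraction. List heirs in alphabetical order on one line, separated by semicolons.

Charles 1/6; Isaac 1/3; Judith 1/6; Rose 1/3

No spouse, descendants, or parent survives, so the estate passes to Edmund's siblings per stirpes.
Half-blood siblings count for one-half the weight of whole-blood siblings at the initial division.
Dividing 1 in proportion to weights (total weight 3): Judith (weight 1/2) → 1/6; Charles (weight 1/2) → 1/6; Oliver (weight 1) → 1/3; Rose (weight 1) → 1/3.
Judith is living and takes 1/6.
Charles is living and takes 1/6.
Oliver predeceased; the 1/3 allotted to Oliver's branch passes to Oliver's issue by representation.
Isaac is the sole taker at this level and receives the full 1/3.
Rose is living and takes 1/3.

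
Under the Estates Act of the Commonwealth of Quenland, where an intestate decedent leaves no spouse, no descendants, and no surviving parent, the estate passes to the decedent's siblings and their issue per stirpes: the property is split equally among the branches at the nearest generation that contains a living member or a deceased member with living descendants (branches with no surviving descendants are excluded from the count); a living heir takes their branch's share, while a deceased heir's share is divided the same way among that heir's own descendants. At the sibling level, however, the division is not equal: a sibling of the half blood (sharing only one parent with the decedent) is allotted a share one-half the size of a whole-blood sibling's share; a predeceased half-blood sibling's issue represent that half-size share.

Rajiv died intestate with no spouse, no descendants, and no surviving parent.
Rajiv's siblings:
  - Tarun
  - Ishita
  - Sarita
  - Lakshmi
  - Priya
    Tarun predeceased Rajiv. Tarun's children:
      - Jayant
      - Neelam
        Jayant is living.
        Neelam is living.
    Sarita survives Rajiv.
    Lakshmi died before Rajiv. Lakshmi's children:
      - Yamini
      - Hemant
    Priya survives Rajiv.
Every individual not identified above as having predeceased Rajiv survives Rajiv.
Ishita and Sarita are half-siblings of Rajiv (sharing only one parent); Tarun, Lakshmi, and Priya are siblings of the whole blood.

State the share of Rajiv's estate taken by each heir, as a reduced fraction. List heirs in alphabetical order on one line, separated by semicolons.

No spouse, descendants, or parent survives, so the estate passes to Rajiv's siblings per stirpes.
Half-blood siblings count for one-half the weight of whole-blood siblings at the initial division.
Dividing 1 in proportion to weights (total weight 4): Tarun (weight 1) → 1/4; Ishita (weight 1/2) → 1/8; Sarita (weight 1/2) → 1/8; Lakshmi (weight 1) → 1/4; Priya (weight 1) → 1/4.
Tarun predeceased; the 1/4 allotted to Tarun's branch passes to Tarun's issue by representation.
The 1/4 is divided into 2 equal shares of 1/8 among Jayant, Neelam.
Jayant is living and takes 1/8.
Neelam is living and takes 1/8.
Ishita is living and takes 1/8.
Sarita is living and takes 1/8.
Lakshmi predeceased; the 1/4 allotted to Lakshmi's branch passes to Lakshmi's issue by representation.
The 1/4 is divided into 2 equal shares of 1/8 among Yamini, Hemant.
Yamini is living and takes 1/8.
Hemant is living and takes 1/8.
Priya is living and takes 1/4.

Hemant 1/8; Ishita 1/8; Jayant 1/8; Neelam 1/8; Priya 1/4; Sarita 1/8; Yamini 1/8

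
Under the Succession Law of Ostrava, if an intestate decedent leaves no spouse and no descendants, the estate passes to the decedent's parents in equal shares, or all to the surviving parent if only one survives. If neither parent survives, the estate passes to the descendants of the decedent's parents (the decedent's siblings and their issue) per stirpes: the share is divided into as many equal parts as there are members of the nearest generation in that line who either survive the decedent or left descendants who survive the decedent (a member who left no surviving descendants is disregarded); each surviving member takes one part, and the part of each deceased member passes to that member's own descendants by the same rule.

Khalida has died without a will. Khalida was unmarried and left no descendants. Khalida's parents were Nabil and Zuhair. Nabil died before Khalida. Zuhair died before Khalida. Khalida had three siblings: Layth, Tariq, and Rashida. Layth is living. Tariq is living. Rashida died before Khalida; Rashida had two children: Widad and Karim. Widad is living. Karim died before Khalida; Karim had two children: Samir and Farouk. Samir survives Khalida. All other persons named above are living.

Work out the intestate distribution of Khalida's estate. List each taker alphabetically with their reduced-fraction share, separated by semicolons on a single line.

Farouk 1/12; Layth 1/3; Samir 1/12; Tariq 1/3; Widad 1/6

Neither parent survives and there are no descendants, so the estate passes to Khalida's siblings and their issue per stirpes.
The estate is divided into 3 equal shares of 1/3 among Layth, Tariq, Rashida.
Layth is living and takes 1/3.
Tariq is living and takes 1/3.
Rashida predeceased; the 1/3 allotted to Rashida's branch passes to Rashida's issue by representation.
The 1/3 is divided into 2 equal shares of 1/6 among Widad, Karim.
Widad is living and takes 1/6.
Karim predeceased; the 1/6 allotted to Karim's branch passes to Karim's issue by representation.
The 1/6 is divided into 2 equal shares of 1/12 among Samir, Farouk.
Samir is living and takes 1/12.
Farouk is living and takes 1/12.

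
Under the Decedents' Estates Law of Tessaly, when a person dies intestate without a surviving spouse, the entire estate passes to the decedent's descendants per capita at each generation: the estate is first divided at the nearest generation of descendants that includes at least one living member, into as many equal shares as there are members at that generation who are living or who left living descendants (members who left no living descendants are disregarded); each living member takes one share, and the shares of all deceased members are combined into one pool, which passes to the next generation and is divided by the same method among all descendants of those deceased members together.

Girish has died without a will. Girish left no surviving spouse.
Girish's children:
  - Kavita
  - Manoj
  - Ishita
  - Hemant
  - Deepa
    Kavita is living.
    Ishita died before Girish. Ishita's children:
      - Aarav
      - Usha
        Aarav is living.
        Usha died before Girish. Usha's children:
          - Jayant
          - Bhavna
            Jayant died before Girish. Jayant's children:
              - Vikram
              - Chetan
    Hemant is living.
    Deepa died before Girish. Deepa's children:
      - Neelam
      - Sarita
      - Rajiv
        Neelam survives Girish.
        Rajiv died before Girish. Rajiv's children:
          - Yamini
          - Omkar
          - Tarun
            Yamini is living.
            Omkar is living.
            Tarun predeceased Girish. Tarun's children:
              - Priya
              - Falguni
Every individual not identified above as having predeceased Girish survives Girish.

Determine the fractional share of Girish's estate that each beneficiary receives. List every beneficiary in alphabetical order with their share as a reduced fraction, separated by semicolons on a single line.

Aarav 2/25; Bhavna 4/125; Chetan 2/125; Falguni 2/125; Hemant 1/5; Kavita 1/5; Manoj 1/5; Neelam 2/25; Omkar 4/125; Priya 2/125; Sarita 2/25; Vikram 2/125; Yamini 4/125

There is no surviving spouse, so the entire estate passes to Girish's descendants per capita at each generation.
At generation 1 (Kavita, Manoj, Ishita, Hemant, Deepa) there are 5 shares of (1)/5 = 1/5 each.
Living: Kavita, Manoj, and Hemant — each takes 1/5.
Deceased: Ishita and Deepa. Their combined 2/5 is pooled and carried to generation 2.
At generation 2 (Aarav, Usha, Neelam, Sarita, Rajiv) there are 5 shares of (2/5)/5 = 2/25 each.
Living: Aarav, Neelam, and Sarita — each takes 2/25.
Deceased: Usha and Rajiv. Their combined 4/25 is pooled and carried to generation 3.
At generation 3 (Jayant, Bhavna, Yamini, Omkar, Tarun) there are 5 shares of (4/25)/5 = 4/125 each.
Living: Bhavna, Yamini, and Omkar — each takes 4/125.
Deceased: Jayant and Tarun. Their combined 8/125 is pooled and carried to generation 4.
At generation 4 (Vikram, Chetan, Priya, Falguni) there are 4 shares of (8/125)/4 = 2/125 each.
Living: Vikram, Chetan, Priya, and Falguni — each takes 2/125.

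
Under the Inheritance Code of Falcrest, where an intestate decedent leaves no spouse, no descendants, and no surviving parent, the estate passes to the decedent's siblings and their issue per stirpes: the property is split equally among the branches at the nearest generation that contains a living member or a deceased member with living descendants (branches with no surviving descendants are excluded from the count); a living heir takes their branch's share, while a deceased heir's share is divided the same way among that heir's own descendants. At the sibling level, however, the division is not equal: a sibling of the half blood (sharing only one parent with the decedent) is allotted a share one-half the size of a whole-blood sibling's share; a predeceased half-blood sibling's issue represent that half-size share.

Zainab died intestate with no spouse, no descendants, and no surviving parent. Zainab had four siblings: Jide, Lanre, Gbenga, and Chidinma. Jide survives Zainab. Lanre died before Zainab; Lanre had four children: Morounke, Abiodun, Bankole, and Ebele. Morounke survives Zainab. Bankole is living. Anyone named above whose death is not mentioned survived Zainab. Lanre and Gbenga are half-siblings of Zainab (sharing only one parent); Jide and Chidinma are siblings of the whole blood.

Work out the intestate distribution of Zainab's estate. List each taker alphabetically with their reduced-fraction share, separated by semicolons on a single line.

No spouse, descendants, or parent survives, so the estate passes to Zainab's siblings per stirpes.
Half-blood siblings count for one-half the weight of whole-blood siblings at the initial division.
Dividing 1 in proportion to weights (total weight 3): Jide (weight 1) → 1/3; Lanre (weight 1/2) → 1/6; Gbenga (weight 1/2) → 1/6; Chidinma (weight 1) → 1/3.
Jide is living and takes 1/3.
Lanre predeceased; the 1/6 allotted to Lanre's branch passes to Lanre's issue by representation.
The 1/6 is divided into 4 equal shares of 1/24 among Morounke, Abiodun, Bankole, Ebele.
Morounke is living and takes 1/24.
Abiodun is living and takes 1/24.
Bankole is living and takes 1/24.
Ebele is living and takes 1/24.
Gbenga is living and takes 1/6.
Chidinma is living and takes 1/3.

Abiodun 1/24; Bankole 1/24; Chidinma 1/3; Ebele 1/24; Gbenga 1/6; Jide 1/3; Morounke 1/24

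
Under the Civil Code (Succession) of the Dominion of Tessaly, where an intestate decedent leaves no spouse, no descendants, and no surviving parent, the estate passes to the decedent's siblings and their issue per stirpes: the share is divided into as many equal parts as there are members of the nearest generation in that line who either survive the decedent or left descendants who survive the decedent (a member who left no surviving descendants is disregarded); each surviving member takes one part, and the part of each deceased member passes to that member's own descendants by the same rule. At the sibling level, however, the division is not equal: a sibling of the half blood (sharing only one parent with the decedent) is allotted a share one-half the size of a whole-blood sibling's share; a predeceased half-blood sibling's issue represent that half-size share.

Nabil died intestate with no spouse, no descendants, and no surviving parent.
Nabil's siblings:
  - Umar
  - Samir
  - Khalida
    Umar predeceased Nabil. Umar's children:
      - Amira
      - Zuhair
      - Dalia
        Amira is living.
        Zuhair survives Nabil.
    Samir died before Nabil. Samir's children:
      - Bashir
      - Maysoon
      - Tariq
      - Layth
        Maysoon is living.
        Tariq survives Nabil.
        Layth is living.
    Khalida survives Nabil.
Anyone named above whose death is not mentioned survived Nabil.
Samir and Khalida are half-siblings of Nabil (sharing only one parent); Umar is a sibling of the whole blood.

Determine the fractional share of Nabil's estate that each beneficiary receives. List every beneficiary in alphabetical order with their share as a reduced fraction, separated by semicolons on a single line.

Amira 1/6; Bashir 1/16; Dalia 1/6; Khalida 1/4; Layth 1/16; Maysoon 1/16; Tariq 1/16; Zuhair 1/6

No spouse, descendants, or parent survives, so the estate passes to Nabil's siblings per stirpes.
Half-blood siblings count for one-half the weight of whole-blood siblings at the initial division.
Dividing 1 in proportion to weights (total weight 2): Umar (weight 1) → 1/2; Samir (weight 1/2) → 1/4; Khalida (weight 1/2) → 1/4.
Umar predeceased; the 1/2 allotted to Umar's branch passes to Umar's issue by representation.
The 1/2 is divided into 3 equal shares of 1/6 among Amira, Zuhair, Dalia.
Amira is living and takes 1/6.
Zuhair is living and takes 1/6.
Dalia is living and takes 1/6.
Samir predeceased; the 1/4 allotted to Samir's branch passes to Samir's issue by representation.
The 1/4 is divided into 4 equal shares of 1/16 among Bashir, Maysoon, Tariq, Layth.
Bashir is living and takes 1/16.
Maysoon is living and takes 1/16.
Tariq is living and takes 1/16.
Layth is living and takes 1/16.
Khalida is living and takes 1/4.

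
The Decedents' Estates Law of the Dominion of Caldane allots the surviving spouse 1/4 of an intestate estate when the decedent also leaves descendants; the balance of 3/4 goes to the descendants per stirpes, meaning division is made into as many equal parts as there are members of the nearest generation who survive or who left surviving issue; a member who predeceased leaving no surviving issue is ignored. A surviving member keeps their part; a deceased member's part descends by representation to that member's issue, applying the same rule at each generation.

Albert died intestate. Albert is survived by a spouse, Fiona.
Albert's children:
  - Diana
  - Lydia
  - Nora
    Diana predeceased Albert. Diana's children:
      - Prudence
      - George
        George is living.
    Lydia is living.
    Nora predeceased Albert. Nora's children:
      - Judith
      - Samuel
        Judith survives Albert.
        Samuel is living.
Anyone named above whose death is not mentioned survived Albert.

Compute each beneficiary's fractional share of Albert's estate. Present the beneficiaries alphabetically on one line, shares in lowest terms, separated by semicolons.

Fiona 1/4; George 1/8; Judith 1/8; Lydia 1/4; Prudence 1/8; Samuel 1/8

Fiona, as surviving spouse, takes 1/4.
The remaining 3/4 passes to Albert's descendants per stirpes.
The 3/4 is divided into 3 equal shares of 1/4 among Diana, Lydia, Nora.
Diana predeceased; the 1/4 allotted to Diana's branch passes to Diana's issue by representation.
The 1/4 is divided into 2 equal shares of 1/8 among Prudence, George.
Prudence is living and takes 1/8.
George is living and takes 1/8.
Lydia is living and takes 1/4.
Nora predeceased; the 1/4 allotted to Nora's branch passes to Nora's issue by representation.
The 1/4 is divided into 2 equal shares of 1/8 among Judith, Samuel.
Judith is living and takes 1/8.
Samuel is living and takes 1/8.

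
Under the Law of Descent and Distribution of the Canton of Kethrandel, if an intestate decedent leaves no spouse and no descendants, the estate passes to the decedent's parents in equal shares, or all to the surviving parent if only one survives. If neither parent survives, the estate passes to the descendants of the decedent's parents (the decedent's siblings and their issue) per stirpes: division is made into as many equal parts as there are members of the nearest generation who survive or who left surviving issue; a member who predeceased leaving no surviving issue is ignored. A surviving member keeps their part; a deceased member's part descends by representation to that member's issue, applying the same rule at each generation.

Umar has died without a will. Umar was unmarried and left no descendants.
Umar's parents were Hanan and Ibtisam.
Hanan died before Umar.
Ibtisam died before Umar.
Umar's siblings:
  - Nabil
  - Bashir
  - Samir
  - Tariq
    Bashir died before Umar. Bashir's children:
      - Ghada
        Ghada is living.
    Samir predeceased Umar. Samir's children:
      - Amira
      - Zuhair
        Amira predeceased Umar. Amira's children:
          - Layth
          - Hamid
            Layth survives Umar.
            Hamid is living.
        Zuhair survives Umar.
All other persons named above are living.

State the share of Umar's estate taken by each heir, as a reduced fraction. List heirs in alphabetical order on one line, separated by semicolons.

Ghada 1/4; Hamid 1/16; Layth 1/16; Nabil 1/4; Tariq 1/4; Zuhair 1/8

Neither parent survives and there are no descendants, so the estate passes to Umar's siblings and their issue per stirpes.
The estate is divided into 4 equal shares of 1/4 among Nabil, Bashir, Samir, Tariq.
Nabil is living and takes 1/4.
Bashir predeceased; the 1/4 allotted to Bashir's branch passes to Bashir's issue by representation.
Ghada is the sole taker at this level and receives the full 1/4.
Samir predeceased; the 1/4 allotted to Samir's branch passes to Samir's issue by representation.
The 1/4 is divided into 2 equal shares of 1/8 among Amira, Zuhair.
Amira predeceased; the 1/8 allotted to Amira's branch passes to Amira's issue by representation.
The 1/8 is divided into 2 equal shares of 1/16 among Layth, Hamid.
Layth is living and takes 1/16.
Hamid is living and takes 1/16.
Zuhair is living and takes 1/8.
Tariq is living and takes 1/4.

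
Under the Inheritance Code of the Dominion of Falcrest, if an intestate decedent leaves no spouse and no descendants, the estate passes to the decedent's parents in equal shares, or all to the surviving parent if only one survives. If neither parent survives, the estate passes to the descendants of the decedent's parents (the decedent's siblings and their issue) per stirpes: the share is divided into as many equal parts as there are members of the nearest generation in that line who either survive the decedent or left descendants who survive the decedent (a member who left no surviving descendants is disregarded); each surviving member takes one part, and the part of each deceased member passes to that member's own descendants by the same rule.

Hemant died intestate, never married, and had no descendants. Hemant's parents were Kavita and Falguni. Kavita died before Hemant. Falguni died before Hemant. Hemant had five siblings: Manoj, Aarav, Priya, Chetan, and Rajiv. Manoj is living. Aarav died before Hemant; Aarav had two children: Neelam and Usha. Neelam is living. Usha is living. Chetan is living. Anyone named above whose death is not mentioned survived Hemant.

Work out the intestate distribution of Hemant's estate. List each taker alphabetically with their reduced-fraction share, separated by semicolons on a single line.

Neither parent survives and there are no descendants, so the estate passes to Hemant's siblings and their issue per stirpes.
The estate is divided into 5 equal shares of 1/5 among Manoj, Aarav, Priya, Chetan, Rajiv.
Manoj is living and takes 1/5.
Aarav predeceased; the 1/5 allotted to Aarav's branch passes to Aarav's issue by representation.
The 1/5 is divided into 2 equal shares of 1/10 among Neelam, Usha.
Neelam is living and takes 1/10.
Usha is living and takes 1/10.
Priya is living and takes 1/5.
Chetan is living and takes 1/5.
Rajiv is living and takes 1/5.

Chetan 1/5; Manoj 1/5; Neelam 1/10; Priya 1/5; Rajiv 1/5; Usha 1/10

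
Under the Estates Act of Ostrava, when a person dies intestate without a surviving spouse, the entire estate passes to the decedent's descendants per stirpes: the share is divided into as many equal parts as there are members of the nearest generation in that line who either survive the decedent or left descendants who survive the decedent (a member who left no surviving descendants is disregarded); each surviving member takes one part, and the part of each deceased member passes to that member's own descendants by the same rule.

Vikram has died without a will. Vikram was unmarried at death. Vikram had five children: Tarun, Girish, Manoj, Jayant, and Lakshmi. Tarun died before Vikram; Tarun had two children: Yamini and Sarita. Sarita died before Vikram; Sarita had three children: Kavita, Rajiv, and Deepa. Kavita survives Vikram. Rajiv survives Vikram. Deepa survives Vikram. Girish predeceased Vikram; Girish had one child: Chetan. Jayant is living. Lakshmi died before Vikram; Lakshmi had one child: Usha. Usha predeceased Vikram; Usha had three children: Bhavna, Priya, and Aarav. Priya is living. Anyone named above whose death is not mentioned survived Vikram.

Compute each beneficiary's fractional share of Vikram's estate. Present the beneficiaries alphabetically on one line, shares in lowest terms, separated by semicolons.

There is no surviving spouse, so the entire estate passes to Vikram's descendants per stirpes.
The estate is divided into 5 equal shares of 1/5 among Tarun, Girish, Manoj, Jayant, Lakshmi.
Tarun predeceased; the 1/5 allotted to Tarun's branch passes to Tarun's issue by representation.
The 1/5 is divided into 2 equal shares of 1/10 among Yamini, Sarita.
Yamini is living and takes 1/10.
Sarita predeceased; the 1/10 allotted to Sarita's branch passes to Sarita's issue by representation.
The 1/10 is divided into 3 equal shares of 1/30 among Kavita, Rajiv, Deepa.
Kavita is living and takes 1/30.
Rajiv is living and takes 1/30.
Deepa is living and takes 1/30.
Girish predeceased; the 1/5 allotted to Girish's branch passes to Girish's issue by representation.
Chetan is the sole taker at this level and receives the full 1/5.
Manoj is living and takes 1/5.
Jayant is living and takes 1/5.
Lakshmi predeceased; the 1/5 allotted to Lakshmi's branch passes to Lakshmi's issue by representation.
Usha's line is the sole branch at this level, so the full 1/5 passes to Usha's issue by representation.
The 1/5 is divided into 3 equal shares of 1/15 among Bhavna, Priya, Aarav.
Bhavna is living and takes 1/15.
Priya is living and takes 1/15.
Aarav is living and takes 1/15.

Aarav 1/15; Bhavna 1/15; Chetan 1/5; Deepa 1/30; Jayant 1/5; Kavita 1/30; Manoj 1/5; Priya 1/15; Rajiv 1/30; Yamini 1/10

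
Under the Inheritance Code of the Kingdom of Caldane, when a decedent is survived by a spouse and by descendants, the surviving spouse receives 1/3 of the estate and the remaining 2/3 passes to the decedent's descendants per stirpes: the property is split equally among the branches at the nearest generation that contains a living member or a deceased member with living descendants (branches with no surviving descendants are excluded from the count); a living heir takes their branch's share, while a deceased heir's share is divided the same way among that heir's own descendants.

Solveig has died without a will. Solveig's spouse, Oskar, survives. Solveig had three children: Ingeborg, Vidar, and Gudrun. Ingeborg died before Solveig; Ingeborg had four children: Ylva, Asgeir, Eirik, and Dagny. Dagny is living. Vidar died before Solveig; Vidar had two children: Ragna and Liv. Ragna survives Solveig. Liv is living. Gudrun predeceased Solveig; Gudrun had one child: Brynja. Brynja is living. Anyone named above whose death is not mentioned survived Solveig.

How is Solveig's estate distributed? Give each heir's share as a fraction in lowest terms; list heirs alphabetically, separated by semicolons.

Oskar, as surviving spouse, takes 1/3.
The remaining 2/3 passes to Solveig's descendants per stirpes.
The 2/3 is divided into 3 equal shares of 2/9 among Ingeborg, Vidar, Gudrun.
Ingeborg predeceased; the 2/9 allotted to Ingeborg's branch passes to Ingeborg's issue by representation.
The 2/9 is divided into 4 equal shares of 1/18 among Ylva, Asgeir, Eirik, Dagny.
Ylva is living and takes 1/18.
Asgeir is living and takes 1/18.
Eirik is living and takes 1/18.
Dagny is living and takes 1/18.
Vidar predeceased; the 2/9 allotted to Vidar's branch passes to Vidar's issue by representation.
The 2/9 is divided into 2 equal shares of 1/9 among Ragna, Liv.
Ragna is living and takes 1/9.
Liv is living and takes 1/9.
Gudrun predeceased; the 2/9 allotted to Gudrun's branch passes to Gudrun's issue by representation.
Brynja is the sole taker at this level and receives the full 2/9.

Asgeir 1/18; Brynja 2/9; Dagny 1/18; Eirik 1/18; Liv 1/9; Oskar 1/3; Ragna 1/9; Ylva 1/18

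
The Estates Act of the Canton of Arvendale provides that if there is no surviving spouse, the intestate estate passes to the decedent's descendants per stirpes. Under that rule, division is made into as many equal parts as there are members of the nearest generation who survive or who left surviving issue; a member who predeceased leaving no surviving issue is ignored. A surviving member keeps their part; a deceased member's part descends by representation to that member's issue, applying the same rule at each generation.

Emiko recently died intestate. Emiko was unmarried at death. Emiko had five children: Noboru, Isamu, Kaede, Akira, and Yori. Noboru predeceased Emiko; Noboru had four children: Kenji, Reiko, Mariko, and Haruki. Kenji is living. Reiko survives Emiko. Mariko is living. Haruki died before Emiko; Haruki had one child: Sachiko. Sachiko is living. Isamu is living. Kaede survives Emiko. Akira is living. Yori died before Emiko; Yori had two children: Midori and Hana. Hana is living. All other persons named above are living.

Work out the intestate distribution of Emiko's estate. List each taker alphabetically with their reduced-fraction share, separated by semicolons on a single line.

There is no surviving spouse, so the entire estate passes to Emiko's descendants per stirpes.
The estate is divided into 5 equal shares of 1/5 among Noboru, Isamu, Kaede, Akira, Yori.
Noboru predeceased; the 1/5 allotted to Noboru's branch passes to Noboru's issue by representation.
The 1/5 is divided into 4 equal shares of 1/20 among Kenji, Reiko, Mariko, Haruki.
Kenji is living and takes 1/20.
Reiko is living and takes 1/20.
Mariko is living and takes 1/20.
Haruki predeceased; the 1/20 allotted to Haruki's branch passes to Haruki's issue by representation.
Sachiko is the sole taker at this level and receives the full 1/20.
Isamu is living and takes 1/5.
Kaede is living and takes 1/5.
Akira is living and takes 1/5.
Yori predeceased; the 1/5 allotted to Yori's branch passes to Yori's issue by representation.
The 1/5 is divided into 2 equal shares of 1/10 among Midori, Hana.
Midori is living and takes 1/10.
Hana is living and takes 1/10.

Akira 1/5; Hana 1/10; Isamu 1/5; Kaede 1/5; Kenji 1/20; Mariko 1/20; Midori 1/10; Reiko 1/20; Sachiko 1/20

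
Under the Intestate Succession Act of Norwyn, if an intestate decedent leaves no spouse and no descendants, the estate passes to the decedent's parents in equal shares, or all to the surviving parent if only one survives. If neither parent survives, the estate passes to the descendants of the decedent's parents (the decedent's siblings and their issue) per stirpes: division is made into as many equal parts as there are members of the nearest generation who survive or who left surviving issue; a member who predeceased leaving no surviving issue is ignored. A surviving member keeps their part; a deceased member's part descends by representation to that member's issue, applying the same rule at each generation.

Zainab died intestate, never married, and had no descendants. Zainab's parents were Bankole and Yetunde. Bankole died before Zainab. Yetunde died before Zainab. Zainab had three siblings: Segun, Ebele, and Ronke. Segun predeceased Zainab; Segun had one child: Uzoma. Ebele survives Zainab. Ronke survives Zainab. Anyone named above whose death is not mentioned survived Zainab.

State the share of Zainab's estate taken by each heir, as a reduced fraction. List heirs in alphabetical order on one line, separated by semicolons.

Ebele 1/3; Ronke 1/3; Uzoma 1/3

Neither parent survives and there are no descendants, so the estate passes to Zainab's siblings and their issue per stirpes.
The estate is divided into 3 equal shares of 1/3 among Segun, Ebele, Ronke.
Segun predeceased; the 1/3 allotted to Segun's branch passes to Segun's issue by representation.
Uzoma is the sole taker at this level and receives the full 1/3.
Ebele is living and takes 1/3.
Ronke is living and takes 1/3.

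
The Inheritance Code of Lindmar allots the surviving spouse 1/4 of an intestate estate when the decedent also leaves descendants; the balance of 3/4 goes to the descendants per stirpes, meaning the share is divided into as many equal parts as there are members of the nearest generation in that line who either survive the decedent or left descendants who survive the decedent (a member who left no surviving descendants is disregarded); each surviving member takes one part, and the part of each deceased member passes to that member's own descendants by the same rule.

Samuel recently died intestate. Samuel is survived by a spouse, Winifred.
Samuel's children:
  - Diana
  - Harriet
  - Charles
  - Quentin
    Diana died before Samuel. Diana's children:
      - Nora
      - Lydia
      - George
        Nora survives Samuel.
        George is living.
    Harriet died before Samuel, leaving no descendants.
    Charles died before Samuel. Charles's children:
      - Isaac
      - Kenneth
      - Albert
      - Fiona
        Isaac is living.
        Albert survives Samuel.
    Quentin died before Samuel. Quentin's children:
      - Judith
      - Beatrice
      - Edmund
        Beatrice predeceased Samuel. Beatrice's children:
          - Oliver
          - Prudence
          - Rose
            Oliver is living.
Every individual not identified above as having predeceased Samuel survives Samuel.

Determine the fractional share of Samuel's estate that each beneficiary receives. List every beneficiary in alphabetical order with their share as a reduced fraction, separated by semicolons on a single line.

Albert 1/16; Edmund 1/12; Fiona 1/16; George 1/12; Isaac 1/16; Judith 1/12; Kenneth 1/16; Lydia 1/12; Nora 1/12; Oliver 1/36; Prudence 1/36; Rose 1/36; Winifred 1/4

Winifred, as surviving spouse, takes 1/4.
The remaining 3/4 passes to Samuel's descendants per stirpes.
Harriet left no surviving issue, so that branch lapses and is disregarded.
The 3/4 is divided into 3 equal shares of 1/4 among Diana, Charles, Quentin.
Diana predeceased; the 1/4 allotted to Diana's branch passes to Diana's issue by representation.
The 1/4 is divided into 3 equal shares of 1/12 among Nora, Lydia, George.
Nora is living and takes 1/12.
Lydia is living and takes 1/12.
George is living and takes 1/12.
Charles predeceased; the 1/4 allotted to Charles's branch passes to Charles's issue by representation.
The 1/4 is divided into 4 equal shares of 1/16 among Isaac, Kenneth, Albert, Fiona.
Isaac is living and takes 1/16.
Kenneth is living and takes 1/16.
Albert is living and takes 1/16.
Fiona is living and takes 1/16.
Quentin predeceased; the 1/4 allotted to Quentin's branch passes to Quentin's issue by representation.
The 1/4 is divided into 3 equal shares of 1/12 among Judith, Beatrice, Edmund.
Judith is living and takes 1/12.
Beatrice predeceased; the 1/12 allotted to Beatrice's branch passes to Beatrice's issue by representation.
The 1/12 is divided into 3 equal shares of 1/36 among Oliver, Prudence, Rose.
Oliver is living and takes 1/36.
Prudence is living and takes 1/36.
Rose is living and takes 1/36.
Edmund is living and takes 1/12.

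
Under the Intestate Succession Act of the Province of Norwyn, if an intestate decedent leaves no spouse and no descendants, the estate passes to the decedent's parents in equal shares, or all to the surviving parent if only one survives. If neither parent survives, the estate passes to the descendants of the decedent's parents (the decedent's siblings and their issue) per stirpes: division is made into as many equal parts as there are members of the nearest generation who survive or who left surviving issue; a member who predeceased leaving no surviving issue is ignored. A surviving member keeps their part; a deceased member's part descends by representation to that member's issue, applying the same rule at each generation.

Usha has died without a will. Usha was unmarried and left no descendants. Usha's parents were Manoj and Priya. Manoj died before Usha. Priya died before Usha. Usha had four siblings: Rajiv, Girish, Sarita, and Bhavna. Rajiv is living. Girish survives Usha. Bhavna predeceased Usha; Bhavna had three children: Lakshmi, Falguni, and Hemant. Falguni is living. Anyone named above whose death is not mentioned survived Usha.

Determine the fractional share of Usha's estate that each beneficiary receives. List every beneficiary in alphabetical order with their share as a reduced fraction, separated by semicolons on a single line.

Falguni 1/12; Girish 1/4; Hemant 1/12; Lakshmi 1/12; Rajiv 1/4; Sarita 1/4

Neither parent survives and there are no descendants, so the estate passes to Usha's siblings and their issue per stirpes.
The estate is divided into 4 equal shares of 1/4 among Rajiv, Girish, Sarita, Bhavna.
Rajiv is living and takes 1/4.
Girish is living and takes 1/4.
Sarita is living and takes 1/4.
Bhavna predeceased; the 1/4 allotted to Bhavna's branch passes to Bhavna's issue by representation.
The 1/4 is divided into 3 equal shares of 1/12 among Lakshmi, Falguni, Hemant.
Lakshmi is living and takes 1/12.
Falguni is living and takes 1/12.
Hemant is living and takes 1/12.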